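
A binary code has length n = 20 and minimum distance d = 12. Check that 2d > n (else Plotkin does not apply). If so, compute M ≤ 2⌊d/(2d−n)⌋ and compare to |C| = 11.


Plotkin bound M ≤ 6; given |C| = 11 > bound (violated).

Check applicability: 2d = 24, n = 20.
2d − n = 4 > 0, so Plotkin applies.
Compute d/(2d−n) = 12/4 ≈ 3.0000.
⌊d/(2d−n)⌋ = 3.
Plotkin bound: M ≤ 2·3 = 6.
Given |C| = 11, check: VIOLATED.
This |C| is above the Plotkin bound, so no binary code with n = 20, d = 12 and 11 codewords exists.


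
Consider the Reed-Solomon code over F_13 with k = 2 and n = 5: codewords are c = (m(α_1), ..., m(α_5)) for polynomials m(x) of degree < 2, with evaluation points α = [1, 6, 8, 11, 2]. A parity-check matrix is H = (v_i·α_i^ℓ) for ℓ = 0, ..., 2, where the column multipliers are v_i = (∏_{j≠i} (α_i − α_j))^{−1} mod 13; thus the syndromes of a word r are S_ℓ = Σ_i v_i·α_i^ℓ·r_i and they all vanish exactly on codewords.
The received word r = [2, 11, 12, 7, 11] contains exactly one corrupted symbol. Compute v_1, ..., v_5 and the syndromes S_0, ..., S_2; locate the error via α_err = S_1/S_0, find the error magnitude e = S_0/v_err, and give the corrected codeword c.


S = (3, 6, 12), error at position 5, error magnitude e = 2, c = [2, 11, 12, 7, 9].

Step 1: column multipliers v_i = (∏_{j≠i}(α_i − α_j))^{−1} mod 13.
  i = 1 (α = 1): (1−6)(1−8)(1−11)(1−2) = (−5)·(−7)·(−10)·(−1) = 350 ≡ 12, so v_1 = 12^{−1} = 12 (mod 13).
  i = 2 (α = 6): (6−1)(6−8)(6−11)(6−2) = 5·(−2)·(−5)·4 = 200 ≡ 5, so v_2 = 5^{−1} = 8 (mod 13).
  i = 3 (α = 8): (8−1)(8−6)(8−11)(8−2) = 7·2·(−3)·6 = −252 ≡ 8, so v_3 = 8^{−1} = 5 (mod 13).
  i = 4 (α = 11): (11−1)(11−6)(11−8)(11−2) = 10·5·3·9 = 1350 ≡ 11, so v_4 = 11^{−1} = 6 (mod 13).
  i = 5 (α = 2): (2−1)(2−6)(2−8)(2−11) = 1·(−4)·(−6)·(−9) = −216 ≡ 5, so v_5 = 5^{−1} = 8 (mod 13).
  v = [12, 8, 5, 6, 8].
Step 2: syndromes of r = [2, 11, 12, 7, 11] (all sums mod 13).
  S_0 = Σ v_i r_i = 12·2 + 8·11 + 5·12 + 6·7 + 8·11 = 302 ≡ 3.
  S_1 = Σ v_i α_i r_i = 12·1·2 + 8·6·11 + 5·8·12 + 6·11·7 + 8·2·11 = 1670 ≡ 6.
  α_i^2 mod 13 = [1, 10, 12, 4, 4].
  S_2 = Σ v_i α_i^2 r_i = 12·1·2 + 8·10·11 + 5·12·12 + 6·4·7 + 8·4·11 = 2144 ≡ 12.
  S = (3, 6, 12) ≠ 0, so r is not a codeword (an error is present).
Step 3: locate the error. For a single error e at position i, S_ℓ = v_i·e·α_i^ℓ, so α_err = S_1/S_0.
  S_0^{−1} = 3^{−1} = 9 (mod 13), so α_err = 6·9 = 54 ≡ 2 = α_5. Error position i = 5.
  Consistency check: S_2/S_1 = 12·11 = 132 ≡ 2 = α_err ✓ (single-error assumption holds).
Step 4: error magnitude e = S_0/v_5 = S_0·∏_{j≠5}(α_5 − α_j) = 3·5 = 15 ≡ 2 (mod 13).
Step 5: correct position 5: c_5 = r_5 − e = 11 − 2 ≡ 9 (mod 13). Hence c = [2, 11, 12, 7, 9].
  Check: interpolating c through the α_i gives m(x) = 8 + 7·x (degree < 2) with m(α_i) = c_i for every i, so c is indeed a codeword.


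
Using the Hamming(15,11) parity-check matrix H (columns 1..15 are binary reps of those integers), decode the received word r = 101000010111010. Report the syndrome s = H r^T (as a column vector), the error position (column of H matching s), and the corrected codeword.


s = (1, 0, 0, 1)^T, error position = 9, corrected codeword c = 101000011111010

Compute s = H r^T mod 2 one row at a time:
  s_1 = 1 + 0 + 1 + 1 + 1 + 0 + 1 + 0 = 5 ≡ 1 (mod 2).
  s_2 = 0 + 0 + 0 + 0 + 1 + 0 + 1 + 0 = 2 ≡ 0 (mod 2).
  s_3 = 0 + 1 + 0 + 0 + 1 + 1 + 1 + 0 = 4 ≡ 0 (mod 2).
  s_4 = 1 + 1 + 0 + 0 + 0 + 1 + 0 + 0 = 3 ≡ 1 (mod 2).
s = (1, 0, 0, 1)^T — this equals column 9 of H (binary 1001), so error is at position 9.
Correct: flip bit 9 of r = 101000010111010 to get c = 101000011111010.


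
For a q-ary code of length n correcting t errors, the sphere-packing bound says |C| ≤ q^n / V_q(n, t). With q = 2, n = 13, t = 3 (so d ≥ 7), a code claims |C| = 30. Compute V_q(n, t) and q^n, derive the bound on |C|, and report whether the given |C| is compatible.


V_q(n, t) = 378, q^n = 8192, Hamming bound = 21, |C| = 30 > bound (violated).

Step 1: Compute V_q(n, t) = Σ_{j=0}^3 C(n, j) (q−1)^j.
  j = 0: C(13,0)·(1)^0 = 1·1 = 1.
  j = 1: C(13,1)·(1)^1 = 13·1 = 13.
  j = 2: C(13,2)·(1)^2 = 78·1 = 78.
  j = 3: C(13,3)·(1)^3 = 286·1 = 286.
  V_q(n, t) = 1 + 13 + 78 + 286 = 378.
Step 2: q^n = 2^13 = 8192.
Step 3: Hamming bound ⌊q^n / V_q(n,t)⌋ = ⌊8192/378⌋ = 21.
Step 4: Compare |C| = 30 to 21: violated.
The claimed |C| lies above the Hamming bound, so no 2-ary code of length 13 with d ≥ 7 can have 30 codewords.


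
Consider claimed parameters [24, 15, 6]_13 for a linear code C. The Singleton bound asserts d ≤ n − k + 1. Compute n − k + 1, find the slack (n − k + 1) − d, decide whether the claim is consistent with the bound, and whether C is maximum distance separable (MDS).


Singleton RHS = n − k + 1 = 10, slack = 4, bound satisfied, not MDS.

Singleton bound: d ≤ n − k + 1.
Here n = 24, k = 15, so n − k + 1 = 10.
Given d = 6, check d ≤ 10: YES.
Slack = (n − k + 1) − d = 4.
The code is NOT MDS (slack = 4 > 0).
Description: the claimed parameters are [24, 15, 6]_13; such a code would be non-MDS.


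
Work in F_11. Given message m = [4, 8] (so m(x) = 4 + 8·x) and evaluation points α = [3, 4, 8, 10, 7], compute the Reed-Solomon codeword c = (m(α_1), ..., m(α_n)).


c = [6, 3, 2, 7, 5]

Message polynomial: m(x) = 4 + 8·x (mod 11).
For each evaluation point α_i, compute m(α_i) mod 11:
  α_1 = 3: Horner steps 8 → 6, so m(3) = 6.
  α_2 = 4: Horner steps 8 → 3, so m(4) = 3.
  α_3 = 8: Horner steps 8 → 2, so m(8) = 2.
  α_4 = 10: Horner steps 8 → 7, so m(10) = 7.
  α_5 = 7: Horner steps 8 → 5, so m(7) = 5.
Codeword c = [6, 3, 2, 7, 5] ∈ F_11^5.


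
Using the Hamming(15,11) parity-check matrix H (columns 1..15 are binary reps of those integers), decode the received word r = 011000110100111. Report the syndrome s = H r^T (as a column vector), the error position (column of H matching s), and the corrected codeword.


s = (1, 0, 0, 0)^T, error position = 8, corrected codeword c = 011000100100111

Compute s = H r^T mod 2 one row at a time:
  s_1 = 1 + 0 + 1 + 0 + 0 + 1 + 1 + 1 = 5 ≡ 1 (mod 2).
  s_2 = 0 + 0 + 0 + 1 + 0 + 1 + 1 + 1 = 4 ≡ 0 (mod 2).
  s_3 = 1 + 1 + 0 + 1 + 1 + 0 + 1 + 1 = 6 ≡ 0 (mod 2).
  s_4 = 0 + 1 + 0 + 1 + 0 + 0 + 1 + 1 = 4 ≡ 0 (mod 2).
s = (1, 0, 0, 0)^T — this equals column 8 of H (binary 1000), so error is at position 8.
Correct: flip bit 8 of r = 011000110100111 to get c = 011000100100111.


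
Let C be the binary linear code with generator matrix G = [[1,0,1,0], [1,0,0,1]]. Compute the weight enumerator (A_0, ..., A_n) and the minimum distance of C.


Weight distribution: A_0 = 1, A_2 = 3. Minimum distance d = 2.

Enumerate all 2^2 = 4 messages m ∈ F_2^2.
For each, compute codeword c = mG in F_2^4, then tally its weight.
  m = 00 → c = 0000, weight = 0.
  m = 10 → c = 1010, weight = 2.
  m = 01 → c = 1001, weight = 2.
  m = 11 → c = 0011, weight = 2.
Tally weights:
  weight 0: 1 codewords.
  weight 2: 3 codewords.
Minimum distance d = smallest w > 0 with A_w > 0 = 2.
Sanity: Σ A_w = 4 = 2^2 = 4 ✓.


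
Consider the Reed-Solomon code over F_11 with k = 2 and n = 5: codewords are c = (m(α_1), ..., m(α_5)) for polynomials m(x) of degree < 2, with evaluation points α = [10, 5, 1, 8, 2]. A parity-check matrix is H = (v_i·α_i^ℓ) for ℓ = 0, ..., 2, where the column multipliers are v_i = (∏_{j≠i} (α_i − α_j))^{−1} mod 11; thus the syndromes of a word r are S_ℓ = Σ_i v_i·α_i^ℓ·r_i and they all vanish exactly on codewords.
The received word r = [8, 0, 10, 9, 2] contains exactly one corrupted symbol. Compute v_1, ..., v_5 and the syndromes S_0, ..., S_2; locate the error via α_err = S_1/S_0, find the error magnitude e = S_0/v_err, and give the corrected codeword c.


S = (3, 8, 3), error at position 1, error magnitude e = 4, c = [4, 0, 10, 9, 2].

Step 1: column multipliers v_i = (∏_{j≠i}(α_i − α_j))^{−1} mod 11.
  i = 1 (α = 10): (10−5)(10−1)(10−8)(10−2) = 5·9·2·8 = 720 ≡ 5, so v_1 = 5^{−1} = 9 (mod 11).
  i = 2 (α = 5): (5−10)(5−1)(5−8)(5−2) = (−5)·4·(−3)·3 = 180 ≡ 4, so v_2 = 4^{−1} = 3 (mod 11).
  i = 3 (α = 1): (1−10)(1−5)(1−8)(1−2) = (−9)·(−4)·(−7)·(−1) = 252 ≡ 10, so v_3 = 10^{−1} = 10 (mod 11).
  i = 4 (α = 8): (8−10)(8−5)(8−1)(8−2) = (−2)·3·7·6 = −252 ≡ 1, so v_4 = 1^{−1} = 1 (mod 11).
  i = 5 (α = 2): (2−10)(2−5)(2−1)(2−8) = (−8)·(−3)·1·(−6) = −144 ≡ 10, so v_5 = 10^{−1} = 10 (mod 11).
  v = [9, 3, 10, 1, 10].
Step 2: syndromes of r = [8, 0, 10, 9, 2] (all sums mod 11).
  S_0 = Σ v_i r_i = 9·8 + 3·0 + 10·10 + 1·9 + 10·2 = 201 ≡ 3.
  S_1 = Σ v_i α_i r_i = 9·10·8 + 3·5·0 + 10·1·10 + 1·8·9 + 10·2·2 = 932 ≡ 8.
  α_i^2 mod 11 = [1, 3, 1, 9, 4].
  S_2 = Σ v_i α_i^2 r_i = 9·1·8 + 3·3·0 + 10·1·10 + 1·9·9 + 10·4·2 = 333 ≡ 3.
  S = (3, 8, 3) ≠ 0, so r is not a codeword (an error is present).
Step 3: locate the error. For a single error e at position i, S_ℓ = v_i·e·α_i^ℓ, so α_err = S_1/S_0.
  S_0^{−1} = 3^{−1} = 4 (mod 11), so α_err = 8·4 = 32 ≡ 10 = α_1. Error position i = 1.
  Consistency check: S_2/S_1 = 3·7 = 21 ≡ 10 = α_err ✓ (single-error assumption holds).
Step 4: error magnitude e = S_0/v_1 = S_0·∏_{j≠1}(α_1 − α_j) = 3·5 = 15 ≡ 4 (mod 11).
Step 5: correct position 1: c_1 = r_1 − e = 8 − 4 ≡ 4 (mod 11). Hence c = [4, 0, 10, 9, 2].
  Check: interpolating c through the α_i gives m(x) = 7 + 3·x (degree < 2) with m(α_i) = c_i for every i, so c is indeed a codeword.


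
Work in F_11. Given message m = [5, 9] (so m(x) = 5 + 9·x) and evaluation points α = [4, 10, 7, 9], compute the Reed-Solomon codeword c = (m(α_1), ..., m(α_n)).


c = [8, 7, 2, 9]

Message polynomial: m(x) = 5 + 9·x (mod 11).
For each evaluation point α_i, compute m(α_i) mod 11:
  α_1 = 4: Horner steps 9 → 8, so m(4) = 8.
  α_2 = 10: Horner steps 9 → 7, so m(10) = 7.
  α_3 = 7: Horner steps 9 → 2, so m(7) = 2.
  α_4 = 9: Horner steps 9 → 9, so m(9) = 9.
Codeword c = [8, 7, 2, 9] ∈ F_11^4.


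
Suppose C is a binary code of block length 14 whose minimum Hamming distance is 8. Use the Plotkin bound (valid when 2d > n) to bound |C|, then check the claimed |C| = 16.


Plotkin bound M ≤ 8; given |C| = 16 > bound (violated).

Check applicability: 2d = 16, n = 14.
2d − n = 2 > 0, so Plotkin applies.
Compute d/(2d−n) = 8/2 ≈ 4.0000.
⌊d/(2d−n)⌋ = 4.
Plotkin bound: M ≤ 2·4 = 8.
Given |C| = 16, check: VIOLATED.
This |C| is above the Plotkin bound, so no binary code with n = 14, d = 8 and 16 codewords exists.


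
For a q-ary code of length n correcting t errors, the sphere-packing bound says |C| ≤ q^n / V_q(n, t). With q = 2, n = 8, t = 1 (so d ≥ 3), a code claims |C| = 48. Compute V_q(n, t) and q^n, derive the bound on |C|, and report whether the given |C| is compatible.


V_q(n, t) = 9, q^n = 256, Hamming bound = 28, |C| = 48 > bound (violated).

Step 1: Compute V_q(n, t) = Σ_{j=0}^1 C(n, j) (q−1)^j.
  j = 0: C(8,0)·(1)^0 = 1·1 = 1.
  j = 1: C(8,1)·(1)^1 = 8·1 = 8.
  V_q(n, t) = 1 + 8 = 9.
Step 2: q^n = 2^8 = 256.
Step 3: Hamming bound ⌊q^n / V_q(n,t)⌋ = ⌊256/9⌋ = 28.
Step 4: Compare |C| = 48 to 28: violated.
The claimed |C| lies above the Hamming bound, so no 2-ary code of length 8 with d ≥ 3 can have 48 codewords.


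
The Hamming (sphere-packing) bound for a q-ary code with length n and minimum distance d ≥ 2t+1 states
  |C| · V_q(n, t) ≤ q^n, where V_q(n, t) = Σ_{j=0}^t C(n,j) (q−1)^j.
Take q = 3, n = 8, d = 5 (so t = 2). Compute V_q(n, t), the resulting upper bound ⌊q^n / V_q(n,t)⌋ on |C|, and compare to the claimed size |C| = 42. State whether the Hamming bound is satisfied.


V_q(n, t) = 129, q^n = 6561, Hamming bound = 50, |C| = 42 ≤ bound (satisfied).

Step 1: Compute V_q(n, t) = Σ_{j=0}^2 C(n, j) (q−1)^j.
  j = 0: C(8,0)·(2)^0 = 1·1 = 1.
  j = 1: C(8,1)·(2)^1 = 8·2 = 16.
  j = 2: C(8,2)·(2)^2 = 28·4 = 112.
  V_q(n, t) = 1 + 16 + 112 = 129.
Step 2: q^n = 3^8 = 6561.
Step 3: Hamming bound ⌊q^n / V_q(n,t)⌋ = ⌊6561/129⌋ = 50.
Step 4: Compare |C| = 42 to 50: satisfied.
The claimed |C| lies below the Hamming bound.


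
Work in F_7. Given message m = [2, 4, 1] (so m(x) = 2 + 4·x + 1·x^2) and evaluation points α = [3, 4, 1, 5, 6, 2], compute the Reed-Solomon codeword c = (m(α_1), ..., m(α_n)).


c = [2, 6, 0, 5, 6, 0]

Message polynomial: m(x) = 2 + 4·x + 1·x^2 (mod 7).
For each evaluation point α_i, compute m(α_i) mod 7:
  α_1 = 3: Horner steps 1 → 0 → 2, so m(3) = 2.
  α_2 = 4: Horner steps 1 → 1 → 6, so m(4) = 6.
  α_3 = 1: Horner steps 1 → 5 → 0, so m(1) = 0.
  α_4 = 5: Horner steps 1 → 2 → 5, so m(5) = 5.
  α_5 = 6: Horner steps 1 → 3 → 6, so m(6) = 6.
  α_6 = 2: Horner steps 1 → 6 → 0, so m(2) = 0.
Codeword c = [2, 6, 0, 5, 6, 0] ∈ F_7^6.


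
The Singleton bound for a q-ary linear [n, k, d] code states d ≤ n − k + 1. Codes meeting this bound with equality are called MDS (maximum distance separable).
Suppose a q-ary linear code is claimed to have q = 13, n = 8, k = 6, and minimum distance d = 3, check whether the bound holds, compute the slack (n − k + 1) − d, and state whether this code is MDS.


Singleton RHS = n − k + 1 = 3, slack = 0, bound satisfied, MDS.

Singleton bound: d ≤ n − k + 1.
Here n = 8, k = 6, so n − k + 1 = 3.
Given d = 3, check d ≤ 3: YES.
Slack = (n − k + 1) − d = 0.
The code is MDS (slack = 0).
Description: the claimed parameters are [8, 6, 3]_13; such a code would be MDS (meets Singleton bound).


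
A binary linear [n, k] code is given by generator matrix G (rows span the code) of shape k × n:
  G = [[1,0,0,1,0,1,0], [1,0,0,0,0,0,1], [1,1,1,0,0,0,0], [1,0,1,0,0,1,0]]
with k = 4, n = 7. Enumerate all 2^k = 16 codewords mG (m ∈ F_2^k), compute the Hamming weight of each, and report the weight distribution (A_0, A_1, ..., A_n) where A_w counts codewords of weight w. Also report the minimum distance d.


Weight distribution: A_0 = 1, A_2 = 3, A_3 = 8, A_4 = 3, A_6 = 1. Minimum distance d = 2.

Enumerate all 2^4 = 16 messages m ∈ F_2^4.
For each, compute codeword c = mG in F_2^7, then tally its weight.
  m = 0000 → c = 0000000, weight = 0.
  m = 1000 → c = 1001010, weight = 3.
  m = 0100 → c = 1000001, weight = 2.
  m = 1100 → c = 0001011, weight = 3.
  m = 0010 → c = 1110000, weight = 3.
  m = 1010 → c = 0111010, weight = 4.
  m = 0110 → c = 0110001, weight = 3.
  m = 1110 → c = 1111011, weight = 6.
  m = 0001 → c = 1010010, weight = 3.
  m = 1001 → c = 0011000, weight = 2.
  m = 0101 → c = 0010011, weight = 3.
  m = 1101 → c = 1011001, weight = 4.
  m = 0011 → c = 0100010, weight = 2.
  m = 1011 → c = 1101000, weight = 3.
  m = 0111 → c = 1100011, weight = 4.
  m = 1111 → c = 0101001, weight = 3.
Tally weights:
  weight 0: 1 codewords.
  weight 2: 3 codewords.
  weight 3: 8 codewords.
  weight 4: 3 codewords.
  weight 6: 1 codewords.
Minimum distance d = smallest w > 0 with A_w > 0 = 2.
Sanity: Σ A_w = 16 = 2^4 = 16 ✓.


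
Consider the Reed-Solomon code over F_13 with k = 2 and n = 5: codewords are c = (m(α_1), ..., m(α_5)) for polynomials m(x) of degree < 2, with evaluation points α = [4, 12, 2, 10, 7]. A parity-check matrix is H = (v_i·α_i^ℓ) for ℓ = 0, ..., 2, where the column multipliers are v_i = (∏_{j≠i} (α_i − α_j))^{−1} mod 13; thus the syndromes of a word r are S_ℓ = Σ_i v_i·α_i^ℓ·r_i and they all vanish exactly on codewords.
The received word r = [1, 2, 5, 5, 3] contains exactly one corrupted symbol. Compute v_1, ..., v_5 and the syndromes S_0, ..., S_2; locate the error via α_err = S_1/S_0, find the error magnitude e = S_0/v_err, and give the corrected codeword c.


S = (2, 4, 8), error at position 3, error magnitude e = 1, c = [1, 2, 4, 5, 3].

Step 1: column multipliers v_i = (∏_{j≠i}(α_i − α_j))^{−1} mod 13.
  i = 1 (α = 4): (4−12)(4−2)(4−10)(4−7) = (−8)·2·(−6)·(−3) = −288 ≡ 11, so v_1 = 11^{−1} = 6 (mod 13).
  i = 2 (α = 12): (12−4)(12−2)(12−10)(12−7) = 8·10·2·5 = 800 ≡ 7, so v_2 = 7^{−1} = 2 (mod 13).
  i = 3 (α = 2): (2−4)(2−12)(2−10)(2−7) = (−2)·(−10)·(−8)·(−5) = 800 ≡ 7, so v_3 = 7^{−1} = 2 (mod 13).
  i = 4 (α = 10): (10−4)(10−12)(10−2)(10−7) = 6·(−2)·8·3 = −288 ≡ 11, so v_4 = 11^{−1} = 6 (mod 13).
  i = 5 (α = 7): (7−4)(7−12)(7−2)(7−10) = 3·(−5)·5·(−3) = 225 ≡ 4, so v_5 = 4^{−1} = 10 (mod 13).
  v = [6, 2, 2, 6, 10].
Step 2: syndromes of r = [1, 2, 5, 5, 3] (all sums mod 13).
  S_0 = Σ v_i r_i = 6·1 + 2·2 + 2·5 + 6·5 + 10·3 = 80 ≡ 2.
  S_1 = Σ v_i α_i r_i = 6·4·1 + 2·12·2 + 2·2·5 + 6·10·5 + 10·7·3 = 602 ≡ 4.
  α_i^2 mod 13 = [3, 1, 4, 9, 10].
  S_2 = Σ v_i α_i^2 r_i = 6·3·1 + 2·1·2 + 2·4·5 + 6·9·5 + 10·10·3 = 632 ≡ 8.
  S = (2, 4, 8) ≠ 0, so r is not a codeword (an error is present).
Step 3: locate the error. For a single error e at position i, S_ℓ = v_i·e·α_i^ℓ, so α_err = S_1/S_0.
  S_0^{−1} = 2^{−1} = 7 (mod 13), so α_err = 4·7 = 28 ≡ 2 = α_3. Error position i = 3.
  Consistency check: S_2/S_1 = 8·10 = 80 ≡ 2 = α_err ✓ (single-error assumption holds).
Step 4: error magnitude e = S_0/v_3 = S_0·∏_{j≠3}(α_3 − α_j) = 2·7 = 14 ≡ 1 (mod 13).
Step 5: correct position 3: c_3 = r_3 − e = 5 − 1 ≡ 4 (mod 13). Hence c = [1, 2, 4, 5, 3].
  Check: interpolating c through the α_i gives m(x) = 7 + 5·x (degree < 2) with m(α_i) = c_i for every i, so c is indeed a codeword.


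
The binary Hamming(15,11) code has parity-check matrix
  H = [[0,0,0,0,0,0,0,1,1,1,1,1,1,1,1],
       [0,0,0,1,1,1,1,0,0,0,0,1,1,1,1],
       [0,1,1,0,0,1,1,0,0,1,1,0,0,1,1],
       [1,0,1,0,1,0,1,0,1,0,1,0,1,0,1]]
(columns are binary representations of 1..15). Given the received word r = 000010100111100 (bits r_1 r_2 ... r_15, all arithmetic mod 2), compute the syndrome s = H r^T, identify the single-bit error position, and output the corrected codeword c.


s = (0, 0, 1, 0)^T, error position = 2, corrected codeword c = 010010100111100

Compute s = H r^T mod 2 one row at a time:
  s_1 = 0 + 0 + 1 + 1 + 1 + 1 + 0 + 0 = 4 ≡ 0 (mod 2).
  s_2 = 0 + 1 + 0 + 1 + 1 + 1 + 0 + 0 = 4 ≡ 0 (mod 2).
  s_3 = 0 + 0 + 0 + 1 + 1 + 1 + 0 + 0 = 3 ≡ 1 (mod 2).
  s_4 = 0 + 0 + 1 + 1 + 0 + 1 + 1 + 0 = 4 ≡ 0 (mod 2).
s = (0, 0, 1, 0)^T — this equals column 2 of H (binary 0010), so error is at position 2.
Correct: flip bit 2 of r = 000010100111100 to get c = 010010100111100.


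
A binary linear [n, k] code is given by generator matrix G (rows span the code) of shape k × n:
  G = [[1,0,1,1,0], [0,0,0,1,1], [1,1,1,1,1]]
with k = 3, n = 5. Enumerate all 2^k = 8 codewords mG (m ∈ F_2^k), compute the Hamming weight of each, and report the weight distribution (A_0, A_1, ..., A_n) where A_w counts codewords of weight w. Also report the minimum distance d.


Weight distribution: A_0 = 1, A_2 = 3, A_3 = 3, A_5 = 1. Minimum distance d = 2.

Enumerate all 2^3 = 8 messages m ∈ F_2^3.
For each, compute codeword c = mG in F_2^5, then tally its weight.
  m = 000 → c = 00000, weight = 0.
  m = 100 → c = 10110, weight = 3.
  m = 010 → c = 00011, weight = 2.
  m = 110 → c = 10101, weight = 3.
  m = 001 → c = 11111, weight = 5.
  m = 101 → c = 01001, weight = 2.
  m = 011 → c = 11100, weight = 3.
  m = 111 → c = 01010, weight = 2.
Tally weights:
  weight 0: 1 codewords.
  weight 2: 3 codewords.
  weight 3: 3 codewords.
  weight 5: 1 codewords.
Minimum distance d = smallest w > 0 with A_w > 0 = 2.
Sanity: Σ A_w = 8 = 2^3 = 8 ✓.


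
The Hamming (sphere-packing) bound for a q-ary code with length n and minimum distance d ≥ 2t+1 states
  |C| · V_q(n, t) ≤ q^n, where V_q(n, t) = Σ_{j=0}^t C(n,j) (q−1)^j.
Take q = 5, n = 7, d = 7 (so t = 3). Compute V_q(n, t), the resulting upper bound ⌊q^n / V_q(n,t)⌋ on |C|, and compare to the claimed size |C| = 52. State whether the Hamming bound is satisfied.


V_q(n, t) = 2605, q^n = 78125, Hamming bound = 29, |C| = 52 > bound (violated).

Step 1: Compute V_q(n, t) = Σ_{j=0}^3 C(n, j) (q−1)^j.
  j = 0: C(7,0)·(4)^0 = 1·1 = 1.
  j = 1: C(7,1)·(4)^1 = 7·4 = 28.
  j = 2: C(7,2)·(4)^2 = 21·16 = 336.
  j = 3: C(7,3)·(4)^3 = 35·64 = 2240.
  V_q(n, t) = 1 + 28 + 336 + 2240 = 2605.
Step 2: q^n = 5^7 = 78125.
Step 3: Hamming bound ⌊q^n / V_q(n,t)⌋ = ⌊78125/2605⌋ = 29.
Step 4: Compare |C| = 52 to 29: violated.
The claimed |C| lies above the Hamming bound, so no 5-ary code of length 7 with d ≥ 7 can have 52 codewords.


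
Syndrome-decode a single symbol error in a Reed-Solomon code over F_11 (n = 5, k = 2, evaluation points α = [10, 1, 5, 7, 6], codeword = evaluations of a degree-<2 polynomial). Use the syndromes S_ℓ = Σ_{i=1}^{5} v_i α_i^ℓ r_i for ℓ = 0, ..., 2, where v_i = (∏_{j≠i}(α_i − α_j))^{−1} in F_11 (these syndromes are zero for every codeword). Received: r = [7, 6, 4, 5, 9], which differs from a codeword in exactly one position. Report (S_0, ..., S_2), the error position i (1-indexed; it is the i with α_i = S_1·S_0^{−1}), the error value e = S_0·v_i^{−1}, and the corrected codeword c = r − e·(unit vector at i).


S = (3, 10, 4), error at position 4, error magnitude e = 2, c = [7, 6, 4, 3, 9].

Step 1: column multipliers v_i = (∏_{j≠i}(α_i − α_j))^{−1} mod 11.
  i = 1 (α = 10): (10−1)(10−5)(10−7)(10−6) = 9·5·3·4 = 540 ≡ 1, so v_1 = 1^{−1} = 1 (mod 11).
  i = 2 (α = 1): (1−10)(1−5)(1−7)(1−6) = (−9)·(−4)·(−6)·(−5) = 1080 ≡ 2, so v_2 = 2^{−1} = 6 (mod 11).
  i = 3 (α = 5): (5−10)(5−1)(5−7)(5−6) = (−5)·4·(−2)·(−1) = −40 ≡ 4, so v_3 = 4^{−1} = 3 (mod 11).
  i = 4 (α = 7): (7−10)(7−1)(7−5)(7−6) = (−3)·6·2·1 = −36 ≡ 8, so v_4 = 8^{−1} = 7 (mod 11).
  i = 5 (α = 6): (6−10)(6−1)(6−5)(6−7) = (−4)·5·1·(−1) = 20 ≡ 9, so v_5 = 9^{−1} = 5 (mod 11).
  v = [1, 6, 3, 7, 5].
Step 2: syndromes of r = [7, 6, 4, 5, 9] (all sums mod 11).
  S_0 = Σ v_i r_i = 1·7 + 6·6 + 3·4 + 7·5 + 5·9 = 135 ≡ 3.
  S_1 = Σ v_i α_i r_i = 1·10·7 + 6·1·6 + 3·5·4 + 7·7·5 + 5·6·9 = 681 ≡ 10.
  α_i^2 mod 11 = [1, 1, 3, 5, 3].
  S_2 = Σ v_i α_i^2 r_i = 1·1·7 + 6·1·6 + 3·3·4 + 7·5·5 + 5·3·9 = 389 ≡ 4.
  S = (3, 10, 4) ≠ 0, so r is not a codeword (an error is present).
Step 3: locate the error. For a single error e at position i, S_ℓ = v_i·e·α_i^ℓ, so α_err = S_1/S_0.
  S_0^{−1} = 3^{−1} = 4 (mod 11), so α_err = 10·4 = 40 ≡ 7 = α_4. Error position i = 4.
  Consistency check: S_2/S_1 = 4·10 = 40 ≡ 7 = α_err ✓ (single-error assumption holds).
Step 4: error magnitude e = S_0/v_4 = S_0·∏_{j≠4}(α_4 − α_j) = 3·8 = 24 ≡ 2 (mod 11).
Step 5: correct position 4: c_4 = r_4 − e = 5 − 2 ≡ 3 (mod 11). Hence c = [7, 6, 4, 3, 9].
  Check: interpolating c through the α_i gives m(x) = 1 + 5·x (degree < 2) with m(α_i) = c_i for every i, so c is indeed a codeword.


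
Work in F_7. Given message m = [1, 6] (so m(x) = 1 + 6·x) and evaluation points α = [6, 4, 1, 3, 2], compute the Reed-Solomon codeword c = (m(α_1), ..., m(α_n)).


c = [2, 4, 0, 5, 6]

Message polynomial: m(x) = 1 + 6·x (mod 7).
For each evaluation point α_i, compute m(α_i) mod 7:
  α_1 = 6: Horner steps 6 → 2, so m(6) = 2.
  α_2 = 4: Horner steps 6 → 4, so m(4) = 4.
  α_3 = 1: Horner steps 6 → 0, so m(1) = 0.
  α_4 = 3: Horner steps 6 → 5, so m(3) = 5.
  α_5 = 2: Horner steps 6 → 6, so m(2) = 6.
Codeword c = [2, 4, 0, 5, 6] ∈ F_7^5.


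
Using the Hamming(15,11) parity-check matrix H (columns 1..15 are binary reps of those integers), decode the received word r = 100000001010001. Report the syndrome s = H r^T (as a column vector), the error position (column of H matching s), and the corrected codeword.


s = (1, 1, 0, 0)^T, error position = 12, corrected codeword c = 100000001011001

Compute s = H r^T mod 2 one row at a time:
  s_1 = 0 + 1 + 0 + 1 + 0 + 0 + 0 + 1 = 3 ≡ 1 (mod 2).
  s_2 = 0 + 0 + 0 + 0 + 0 + 0 + 0 + 1 = 1 ≡ 1 (mod 2).
  s_3 = 0 + 0 + 0 + 0 + 0 + 1 + 0 + 1 = 2 ≡ 0 (mod 2).
  s_4 = 1 + 0 + 0 + 0 + 1 + 1 + 0 + 1 = 4 ≡ 0 (mod 2).
s = (1, 1, 0, 0)^T — this equals column 12 of H (binary 1100), so error is at position 12.
Correct: flip bit 12 of r = 100000001010001 to get c = 100000001011001.


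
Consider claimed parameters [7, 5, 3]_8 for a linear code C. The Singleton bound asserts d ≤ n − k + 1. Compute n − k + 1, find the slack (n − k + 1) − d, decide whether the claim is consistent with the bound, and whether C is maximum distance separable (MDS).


Singleton RHS = n − k + 1 = 3, slack = 0, bound satisfied, MDS.

Singleton bound: d ≤ n − k + 1.
Here n = 7, k = 5, so n − k + 1 = 3.
Given d = 3, check d ≤ 3: YES.
Slack = (n − k + 1) − d = 0.
The code is MDS (slack = 0).
Description: the claimed parameters are [7, 5, 3]_8; such a code would be MDS (meets Singleton bound).


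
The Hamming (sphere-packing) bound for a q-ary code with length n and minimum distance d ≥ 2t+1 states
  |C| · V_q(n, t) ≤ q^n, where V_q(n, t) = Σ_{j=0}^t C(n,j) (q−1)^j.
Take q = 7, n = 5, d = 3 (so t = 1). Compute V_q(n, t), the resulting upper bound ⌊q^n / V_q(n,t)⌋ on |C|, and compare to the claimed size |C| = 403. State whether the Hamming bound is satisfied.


V_q(n, t) = 31, q^n = 16807, Hamming bound = 542, |C| = 403 ≤ bound (satisfied).

Step 1: Compute V_q(n, t) = Σ_{j=0}^1 C(n, j) (q−1)^j.
  j = 0: C(5,0)·(6)^0 = 1·1 = 1.
  j = 1: C(5,1)·(6)^1 = 5·6 = 30.
  V_q(n, t) = 1 + 30 = 31.
Step 2: q^n = 7^5 = 16807.
Step 3: Hamming bound ⌊q^n / V_q(n,t)⌋ = ⌊16807/31⌋ = 542.
Step 4: Compare |C| = 403 to 542: satisfied.
The claimed |C| lies below the Hamming bound.


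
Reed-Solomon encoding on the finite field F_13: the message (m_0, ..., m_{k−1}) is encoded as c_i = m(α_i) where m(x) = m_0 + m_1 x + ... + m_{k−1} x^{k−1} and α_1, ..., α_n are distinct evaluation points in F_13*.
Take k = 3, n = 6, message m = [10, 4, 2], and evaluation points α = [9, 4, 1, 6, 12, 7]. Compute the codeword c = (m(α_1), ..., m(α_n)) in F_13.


c = [0, 6, 3, 2, 8, 6]

Message polynomial: m(x) = 10 + 4·x + 2·x^2 (mod 13).
For each evaluation point α_i, compute m(α_i) mod 13:
  α_1 = 9: Horner steps 2 → 9 → 0, so m(9) = 0.
  α_2 = 4: Horner steps 2 → 12 → 6, so m(4) = 6.
  α_3 = 1: Horner steps 2 → 6 → 3, so m(1) = 3.
  α_4 = 6: Horner steps 2 → 3 → 2, so m(6) = 2.
  α_5 = 12: Horner steps 2 → 2 → 8, so m(12) = 8.
  α_6 = 7: Horner steps 2 → 5 → 6, so m(7) = 6.
Codeword c = [0, 6, 3, 2, 8, 6] ∈ F_13^6.


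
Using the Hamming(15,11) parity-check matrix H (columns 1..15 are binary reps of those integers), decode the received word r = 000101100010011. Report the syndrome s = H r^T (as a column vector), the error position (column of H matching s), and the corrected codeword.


s = (1, 1, 1, 1)^T, error position = 15, corrected codeword c = 000101100010010

Compute s = H r^T mod 2 one row at a time:
  s_1 = 0 + 0 + 0 + 1 + 0 + 0 + 1 + 1 = 3 ≡ 1 (mod 2).
  s_2 = 1 + 0 + 1 + 1 + 0 + 0 + 1 + 1 = 5 ≡ 1 (mod 2).
  s_3 = 0 + 0 + 1 + 1 + 0 + 1 + 1 + 1 = 5 ≡ 1 (mod 2).
  s_4 = 0 + 0 + 0 + 1 + 0 + 1 + 0 + 1 = 3 ≡ 1 (mod 2).
s = (1, 1, 1, 1)^T — this equals column 15 of H (binary 1111), so error is at position 15.
Correct: flip bit 15 of r = 000101100010011 to get c = 000101100010010.


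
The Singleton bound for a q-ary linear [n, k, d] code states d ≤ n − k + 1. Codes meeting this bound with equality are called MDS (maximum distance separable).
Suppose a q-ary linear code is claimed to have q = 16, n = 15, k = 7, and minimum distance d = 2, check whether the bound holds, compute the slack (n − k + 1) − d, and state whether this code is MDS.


Singleton RHS = n − k + 1 = 9, slack = 7, bound satisfied, not MDS.

Singleton bound: d ≤ n − k + 1.
Here n = 15, k = 7, so n − k + 1 = 9.
Given d = 2, check d ≤ 9: YES.
Slack = (n − k + 1) − d = 7.
The code is NOT MDS (slack = 7 > 0).
Description: the claimed parameters are [15, 7, 2]_16; such a code would be non-MDS.


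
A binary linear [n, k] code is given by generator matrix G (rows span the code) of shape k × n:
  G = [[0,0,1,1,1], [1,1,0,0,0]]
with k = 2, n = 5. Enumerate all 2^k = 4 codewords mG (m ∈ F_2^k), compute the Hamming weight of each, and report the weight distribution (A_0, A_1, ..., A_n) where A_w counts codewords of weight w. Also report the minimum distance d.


Weight distribution: A_0 = 1, A_2 = 1, A_3 = 1, A_5 = 1. Minimum distance d = 2.

Enumerate all 2^2 = 4 messages m ∈ F_2^2.
For each, compute codeword c = mG in F_2^5, then tally its weight.
  m = 00 → c = 00000, weight = 0.
  m = 10 → c = 00111, weight = 3.
  m = 01 → c = 11000, weight = 2.
  m = 11 → c = 11111, weight = 5.
Tally weights:
  weight 0: 1 codewords.
  weight 2: 1 codewords.
  weight 3: 1 codewords.
  weight 5: 1 codewords.
Minimum distance d = smallest w > 0 with A_w > 0 = 2.
Sanity: Σ A_w = 4 = 2^2 = 4 ✓.


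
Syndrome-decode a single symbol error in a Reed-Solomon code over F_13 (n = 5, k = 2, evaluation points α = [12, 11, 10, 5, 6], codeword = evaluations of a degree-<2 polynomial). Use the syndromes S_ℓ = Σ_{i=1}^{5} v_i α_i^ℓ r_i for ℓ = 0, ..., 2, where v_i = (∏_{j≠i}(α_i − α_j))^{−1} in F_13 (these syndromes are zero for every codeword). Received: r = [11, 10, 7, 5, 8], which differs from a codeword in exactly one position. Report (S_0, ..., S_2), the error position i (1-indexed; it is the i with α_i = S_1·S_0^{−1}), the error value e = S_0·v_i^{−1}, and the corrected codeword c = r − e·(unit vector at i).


S = (4, 9, 4), error at position 1, error magnitude e = 11, c = [0, 10, 7, 5, 8].

Step 1: column multipliers v_i = (∏_{j≠i}(α_i − α_j))^{−1} mod 13.
  i = 1 (α = 12): (12−11)(12−10)(12−5)(12−6) = 1·2·7·6 = 84 ≡ 6, so v_1 = 6^{−1} = 11 (mod 13).
  i = 2 (α = 11): (11−12)(11−10)(11−5)(11−6) = (−1)·1·6·5 = −30 ≡ 9, so v_2 = 9^{−1} = 3 (mod 13).
  i = 3 (α = 10): (10−12)(10−11)(10−5)(10−6) = (−2)·(−1)·5·4 = 40 ≡ 1, so v_3 = 1^{−1} = 1 (mod 13).
  i = 4 (α = 5): (5−12)(5−11)(5−10)(5−6) = (−7)·(−6)·(−5)·(−1) = 210 ≡ 2, so v_4 = 2^{−1} = 7 (mod 13).
  i = 5 (α = 6): (6−12)(6−11)(6−10)(6−5) = (−6)·(−5)·(−4)·1 = −120 ≡ 10, so v_5 = 10^{−1} = 4 (mod 13).
  v = [11, 3, 1, 7, 4].
Step 2: syndromes of r = [11, 10, 7, 5, 8] (all sums mod 13).
  S_0 = Σ v_i r_i = 11·11 + 3·10 + 1·7 + 7·5 + 4·8 = 225 ≡ 4.
  S_1 = Σ v_i α_i r_i = 11·12·11 + 3·11·10 + 1·10·7 + 7·5·5 + 4·6·8 = 2219 ≡ 9.
  α_i^2 mod 13 = [1, 4, 9, 12, 10].
  S_2 = Σ v_i α_i^2 r_i = 11·1·11 + 3·4·10 + 1·9·7 + 7·12·5 + 4·10·8 = 1044 ≡ 4.
  S = (4, 9, 4) ≠ 0, so r is not a codeword (an error is present).
Step 3: locate the error. For a single error e at position i, S_ℓ = v_i·e·α_i^ℓ, so α_err = S_1/S_0.
  S_0^{−1} = 4^{−1} = 10 (mod 13), so α_err = 9·10 = 90 ≡ 12 = α_1. Error position i = 1.
  Consistency check: S_2/S_1 = 4·3 = 12 ≡ 12 = α_err ✓ (single-error assumption holds).
Step 4: error magnitude e = S_0/v_1 = S_0·∏_{j≠1}(α_1 − α_j) = 4·6 = 24 ≡ 11 (mod 13).
Step 5: correct position 1: c_1 = r_1 − e = 11 − 11 ≡ 0 (mod 13). Hence c = [0, 10, 7, 5, 8].
  Check: interpolating c through the α_i gives m(x) = 3 + 3·x (degree < 2) with m(α_i) = c_i for every i, so c is indeed a codeword.


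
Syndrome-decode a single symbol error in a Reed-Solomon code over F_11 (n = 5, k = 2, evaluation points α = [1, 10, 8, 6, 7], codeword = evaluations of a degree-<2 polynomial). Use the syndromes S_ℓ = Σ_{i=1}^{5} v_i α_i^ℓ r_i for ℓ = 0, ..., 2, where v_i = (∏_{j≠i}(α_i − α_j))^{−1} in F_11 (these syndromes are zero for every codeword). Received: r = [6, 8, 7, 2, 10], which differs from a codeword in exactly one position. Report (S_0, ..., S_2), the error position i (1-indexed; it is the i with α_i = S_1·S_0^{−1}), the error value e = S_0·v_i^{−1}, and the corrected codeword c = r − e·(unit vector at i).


S = (1, 10, 1), error at position 2, error magnitude e = 7, c = [6, 1, 7, 2, 10].

Step 1: column multipliers v_i = (∏_{j≠i}(α_i − α_j))^{−1} mod 11.
  i = 1 (α = 1): (1−10)(1−8)(1−6)(1−7) = (−9)·(−7)·(−5)·(−6) = 1890 ≡ 9, so v_1 = 9^{−1} = 5 (mod 11).
  i = 2 (α = 10): (10−1)(10−8)(10−6)(10−7) = 9·2·4·3 = 216 ≡ 7, so v_2 = 7^{−1} = 8 (mod 11).
  i = 3 (α = 8): (8−1)(8−10)(8−6)(8−7) = 7·(−2)·2·1 = −28 ≡ 5, so v_3 = 5^{−1} = 9 (mod 11).
  i = 4 (α = 6): (6−1)(6−10)(6−8)(6−7) = 5·(−4)·(−2)·(−1) = −40 ≡ 4, so v_4 = 4^{−1} = 3 (mod 11).
  i = 5 (α = 7): (7−1)(7−10)(7−8)(7−6) = 6·(−3)·(−1)·1 = 18 ≡ 7, so v_5 = 7^{−1} = 8 (mod 11).
  v = [5, 8, 9, 3, 8].
Step 2: syndromes of r = [6, 8, 7, 2, 10] (all sums mod 11).
  S_0 = Σ v_i r_i = 5·6 + 8·8 + 9·7 + 3·2 + 8·10 = 243 ≡ 1.
  S_1 = Σ v_i α_i r_i = 5·1·6 + 8·10·8 + 9·8·7 + 3·6·2 + 8·7·10 = 1770 ≡ 10.
  α_i^2 mod 11 = [1, 1, 9, 3, 5].
  S_2 = Σ v_i α_i^2 r_i = 5·1·6 + 8·1·8 + 9·9·7 + 3·3·2 + 8·5·10 = 1079 ≡ 1.
  S = (1, 10, 1) ≠ 0, so r is not a codeword (an error is present).
Step 3: locate the error. For a single error e at position i, S_ℓ = v_i·e·α_i^ℓ, so α_err = S_1/S_0.
  S_0^{−1} = 1^{−1} = 1 (mod 11), so α_err = 10·1 = 10 ≡ 10 = α_2. Error position i = 2.
  Consistency check: S_2/S_1 = 1·10 = 10 ≡ 10 = α_err ✓ (single-error assumption holds).
Step 4: error magnitude e = S_0/v_2 = S_0·∏_{j≠2}(α_2 − α_j) = 1·7 = 7 ≡ 7 (mod 11).
Step 5: correct position 2: c_2 = r_2 − e = 8 − 7 ≡ 1 (mod 11). Hence c = [6, 1, 7, 2, 10].
  Check: interpolating c through the α_i gives m(x) = 9 + 8·x (degree < 2) with m(α_i) = c_i for every i, so c is indeed a codeword.


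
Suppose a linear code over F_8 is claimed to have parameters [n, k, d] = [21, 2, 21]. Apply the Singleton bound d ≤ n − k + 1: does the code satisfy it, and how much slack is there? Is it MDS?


Singleton RHS = n − k + 1 = 20, slack = -1, bound violated (no such code; not MDS).

Singleton bound: d ≤ n − k + 1.
Here n = 21, k = 2, so n − k + 1 = 20.
Given d = 21, check d ≤ 20: NO.
Slack = (n − k + 1) − d = -1.
The slack is negative: d = 21 exceeds n − k + 1 = 20 by 1, so the Singleton bound is violated and no linear [21, 2, 21]_8 code can exist. In particular it is not MDS (MDS requires d = n − k + 1 exactly).
Description: the claimed parameters are [21, 2, 21]_8; such a code would be impossible (violates the Singleton bound).


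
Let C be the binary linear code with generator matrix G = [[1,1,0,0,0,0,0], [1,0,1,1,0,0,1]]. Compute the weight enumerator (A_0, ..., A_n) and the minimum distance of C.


Weight distribution: A_0 = 1, A_2 = 1, A_4 = 2. Minimum distance d = 2.

Enumerate all 2^2 = 4 messages m ∈ F_2^2.
For each, compute codeword c = mG in F_2^7, then tally its weight.
  m = 00 → c = 0000000, weight = 0.
  m = 10 → c = 1100000, weight = 2.
  m = 01 → c = 1011001, weight = 4.
  m = 11 → c = 0111001, weight = 4.
Tally weights:
  weight 0: 1 codewords.
  weight 2: 1 codewords.
  weight 4: 2 codewords.
Minimum distance d = smallest w > 0 with A_w > 0 = 2.
Sanity: Σ A_w = 4 = 2^2 = 4 ✓.


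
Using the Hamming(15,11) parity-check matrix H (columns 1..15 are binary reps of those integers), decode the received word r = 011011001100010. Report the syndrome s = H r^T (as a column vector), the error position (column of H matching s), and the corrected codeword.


s = (1, 1, 1, 1)^T, error position = 15, corrected codeword c = 011011001100011

Compute s = H r^T mod 2 one row at a time:
  s_1 = 0 + 1 + 1 + 0 + 0 + 0 + 1 + 0 = 3 ≡ 1 (mod 2).
  s_2 = 0 + 1 + 1 + 0 + 0 + 0 + 1 + 0 = 3 ≡ 1 (mod 2).
  s_3 = 1 + 1 + 1 + 0 + 1 + 0 + 1 + 0 = 5 ≡ 1 (mod 2).
  s_4 = 0 + 1 + 1 + 0 + 1 + 0 + 0 + 0 = 3 ≡ 1 (mod 2).
s = (1, 1, 1, 1)^T — this equals column 15 of H (binary 1111), so error is at position 15.
Correct: flip bit 15 of r = 011011001100010 to get c = 011011001100011.


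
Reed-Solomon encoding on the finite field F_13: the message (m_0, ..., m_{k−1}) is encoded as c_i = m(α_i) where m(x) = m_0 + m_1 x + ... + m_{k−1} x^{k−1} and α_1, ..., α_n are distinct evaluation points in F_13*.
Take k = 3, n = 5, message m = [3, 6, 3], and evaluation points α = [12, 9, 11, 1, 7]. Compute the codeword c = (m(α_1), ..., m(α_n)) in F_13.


c = [0, 1, 3, 12, 10]

Message polynomial: m(x) = 3 + 6·x + 3·x^2 (mod 13).
For each evaluation point α_i, compute m(α_i) mod 13:
  α_1 = 12: Horner steps 3 → 3 → 0, so m(12) = 0.
  α_2 = 9: Horner steps 3 → 7 → 1, so m(9) = 1.
  α_3 = 11: Horner steps 3 → 0 → 3, so m(11) = 3.
  α_4 = 1: Horner steps 3 → 9 → 12, so m(1) = 12.
  α_5 = 7: Horner steps 3 → 1 → 10, so m(7) = 10.
Codeword c = [0, 1, 3, 12, 10] ∈ F_13^5.


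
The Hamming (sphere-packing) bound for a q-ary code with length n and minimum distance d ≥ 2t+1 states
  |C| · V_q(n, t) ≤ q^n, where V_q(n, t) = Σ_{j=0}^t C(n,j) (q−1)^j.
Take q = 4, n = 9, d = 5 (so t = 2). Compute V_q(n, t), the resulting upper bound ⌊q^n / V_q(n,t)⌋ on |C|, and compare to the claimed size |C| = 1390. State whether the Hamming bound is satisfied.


V_q(n, t) = 352, q^n = 262144, Hamming bound = 744, |C| = 1390 > bound (violated).

Step 1: Compute V_q(n, t) = Σ_{j=0}^2 C(n, j) (q−1)^j.
  j = 0: C(9,0)·(3)^0 = 1·1 = 1.
  j = 1: C(9,1)·(3)^1 = 9·3 = 27.
  j = 2: C(9,2)·(3)^2 = 36·9 = 324.
  V_q(n, t) = 1 + 27 + 324 = 352.
Step 2: q^n = 4^9 = 262144.
Step 3: Hamming bound ⌊q^n / V_q(n,t)⌋ = ⌊262144/352⌋ = 744.
Step 4: Compare |C| = 1390 to 744: violated.
The claimed |C| lies above the Hamming bound, so no 4-ary code of length 9 with d ≥ 5 can have 1390 codewords.


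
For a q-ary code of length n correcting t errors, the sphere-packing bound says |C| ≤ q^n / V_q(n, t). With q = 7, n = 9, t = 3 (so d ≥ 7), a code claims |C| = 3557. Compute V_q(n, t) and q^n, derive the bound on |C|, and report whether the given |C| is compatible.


V_q(n, t) = 19495, q^n = 40353607, Hamming bound = 2069, |C| = 3557 > bound (violated).

Step 1: Compute V_q(n, t) = Σ_{j=0}^3 C(n, j) (q−1)^j.
  j = 0: C(9,0)·(6)^0 = 1·1 = 1.
  j = 1: C(9,1)·(6)^1 = 9·6 = 54.
  j = 2: C(9,2)·(6)^2 = 36·36 = 1296.
  j = 3: C(9,3)·(6)^3 = 84·216 = 18144.
  V_q(n, t) = 1 + 54 + 1296 + 18144 = 19495.
Step 2: q^n = 7^9 = 40353607.
Step 3: Hamming bound ⌊q^n / V_q(n,t)⌋ = ⌊40353607/19495⌋ = 2069.
Step 4: Compare |C| = 3557 to 2069: violated.
The claimed |C| lies above the Hamming bound, so no 7-ary code of length 9 with d ≥ 7 can have 3557 codewords.


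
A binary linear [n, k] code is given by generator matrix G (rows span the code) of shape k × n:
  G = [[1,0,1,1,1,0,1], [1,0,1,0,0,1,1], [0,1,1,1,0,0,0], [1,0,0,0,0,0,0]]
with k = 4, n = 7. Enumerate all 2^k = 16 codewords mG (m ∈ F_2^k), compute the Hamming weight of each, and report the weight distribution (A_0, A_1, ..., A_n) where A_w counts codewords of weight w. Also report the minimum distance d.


Weight distribution: A_0 = 1, A_1 = 1, A_3 = 4, A_4 = 7, A_5 = 3. Minimum distance d = 1.

Enumerate all 2^4 = 16 messages m ∈ F_2^4.
For each, compute codeword c = mG in F_2^7, then tally its weight.
  m = 0000 → c = 0000000, weight = 0.
  m = 1000 → c = 1011101, weight = 5.
  m = 0100 → c = 1010011, weight = 4.
  m = 1100 → c = 0001110, weight = 3.
  m = 0010 → c = 0111000, weight = 3.
  m = 1010 → c = 1100101, weight = 4.
  m = 0110 → c = 1101011, weight = 5.
  m = 1110 → c = 0110110, weight = 4.
  m = 0001 → c = 1000000, weight = 1.
  m = 1001 → c = 0011101, weight = 4.
  m = 0101 → c = 0010011, weight = 3.
  m = 1101 → c = 1001110, weight = 4.
  m = 0011 → c = 1111000, weight = 4.
  m = 1011 → c = 0100101, weight = 3.
  m = 0111 → c = 0101011, weight = 4.
  m = 1111 → c = 1110110, weight = 5.
Tally weights:
  weight 0: 1 codewords.
  weight 1: 1 codewords.
  weight 3: 4 codewords.
  weight 4: 7 codewords.
  weight 5: 3 codewords.
Minimum distance d = smallest w > 0 with A_w > 0 = 1.
Sanity: Σ A_w = 16 = 2^4 = 16 ✓.
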